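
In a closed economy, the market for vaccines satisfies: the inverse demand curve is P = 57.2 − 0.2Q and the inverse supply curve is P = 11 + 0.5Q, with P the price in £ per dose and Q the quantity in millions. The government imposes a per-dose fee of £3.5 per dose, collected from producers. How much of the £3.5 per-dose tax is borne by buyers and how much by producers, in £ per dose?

Buyers bear £1 per dose; producers bear £2.5 per dose.

Inverting to Q(P) form: Qd = 286 − 5P; Qs = 2P − 22.
Before the tax: set 286 − 5P = 2P − 22 → P* = £44, Q* = 66.
With the tax collected from producers, supply shifts: Qs = 2(P − 3.5) − 22.
New equilibrium: buyers pay £45, producers receive £41.5, Q = 61. (Wedge: Pb − Ps = 3.5.)
Burden on buyers: £1; on producers: £2.5. (They sum to £3.5.)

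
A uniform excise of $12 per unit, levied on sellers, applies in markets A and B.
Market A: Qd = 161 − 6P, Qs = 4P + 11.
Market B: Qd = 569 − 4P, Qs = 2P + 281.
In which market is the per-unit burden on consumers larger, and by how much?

Market A, by $0.8.

Market A: pre-tax P* = $15, Q* = 71; post-tax Q = 42.2; per-unit burden on consumers = $4.8.
Market B: pre-tax P* = $48, Q* = 377; post-tax Q = 361; per-unit burden on consumers = $4.
Difference: $4.8 vs $4 → market A is larger by $0.8.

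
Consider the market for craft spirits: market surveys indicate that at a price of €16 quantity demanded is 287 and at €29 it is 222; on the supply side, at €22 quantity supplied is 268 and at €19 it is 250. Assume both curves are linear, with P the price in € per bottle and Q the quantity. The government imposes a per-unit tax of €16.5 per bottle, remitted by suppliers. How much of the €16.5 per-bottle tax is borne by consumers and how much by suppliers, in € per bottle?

Consumers bear €9 per bottle; suppliers bear €7.5 per bottle.

Demand slope: (222 − 287)/(29 − 16) = -5, so Qd = 367 − 5P.
Supply slope: (250 − 268)/(19 − 22) = 6, so Qs = 6P + 136.
Without the tax, 367 − 5P = 6P + 136 gives 11P = 231, so P* = €21 and Q* = 262.
With the tax collected from suppliers, supply shifts: Qs = 6(P − 16.5) + 136.
Solving gives Q = 217 with consumers paying €30 and suppliers receiving €13.5 (the €16.5 wedge).
Burden on consumers: €9; on suppliers: €7.5. (They sum to €16.5.)
The less price-elastic side of the market bears the larger share of a per-unit tax.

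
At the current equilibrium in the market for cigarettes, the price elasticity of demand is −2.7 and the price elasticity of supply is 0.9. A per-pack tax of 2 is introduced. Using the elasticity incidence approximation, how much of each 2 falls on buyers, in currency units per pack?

Buyers bear ≈ 0.5 per pack.

Incidence ratio: buyers' share ≈ εs / (εs + |εd|) = 0.9 / (0.9 + 2.7) = 0.25.
So buyers bear ≈ 0.25 × 2 = 0.5; producers bear 1.5.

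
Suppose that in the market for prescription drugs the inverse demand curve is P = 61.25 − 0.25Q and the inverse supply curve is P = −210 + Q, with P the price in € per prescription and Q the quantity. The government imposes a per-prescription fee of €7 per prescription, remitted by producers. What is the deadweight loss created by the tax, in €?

Rewrite in direct form: Qd = 245 − 4P and Qs = P + 210.
Without the tax, 245 − 4P = P + 210 gives 5P = 35, so P* = €7 and Q* = 217.
With the tax collected from producers, supply shifts: Qs = (P − 7) + 210.
Solving gives Q = 211.4 with buyers paying €8.4 and producers receiving €1.4 (the €7 wedge).
Quantity falls by |ΔQ| = |217 − 211.4| = 5.6.
DWL = ½ · t · |ΔQ| = ½ · 7 · 5.6 = €19.6.

Deadweight loss = €19.6.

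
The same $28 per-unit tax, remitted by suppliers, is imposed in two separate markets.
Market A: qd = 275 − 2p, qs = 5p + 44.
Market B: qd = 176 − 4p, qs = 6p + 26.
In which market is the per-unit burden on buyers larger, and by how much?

Market A: pre-tax p* = $33, q* = 209; post-tax q = 169; per-unit burden on buyers = $20.
Market B: pre-tax p* = $15, q* = 116; post-tax q = 48.8; per-unit burden on buyers = $16.8.
Difference: $20 vs $16.8 → market A is larger by $3.2.

Market A, by $3.2.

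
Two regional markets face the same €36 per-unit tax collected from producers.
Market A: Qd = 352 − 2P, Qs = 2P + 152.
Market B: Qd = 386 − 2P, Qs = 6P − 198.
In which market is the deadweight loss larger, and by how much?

Market B, by €324.

Market A: pre-tax P* = €50, Q* = 252; post-tax Q = 216; deadweight loss = €648.
Market B: pre-tax P* = €73, Q* = 240; post-tax Q = 186; deadweight loss = €972.
Difference: €648 vs €972 → market B is larger by €324.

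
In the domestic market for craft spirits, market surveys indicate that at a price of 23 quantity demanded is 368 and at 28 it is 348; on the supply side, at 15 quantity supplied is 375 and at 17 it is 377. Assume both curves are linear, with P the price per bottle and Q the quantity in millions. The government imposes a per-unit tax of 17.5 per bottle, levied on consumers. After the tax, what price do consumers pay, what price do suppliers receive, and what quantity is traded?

Consumers pay 23.5; suppliers receive 6; quantity = 366.

Demand slope: (348 − 368)/(28 − 23) = -4, so Qd = 460 − 4P.
Supply slope: (377 − 375)/(17 − 15) = 1, so Qs = P + 360.
Without the tax, 460 − 4P = P + 360 gives 5P = 100, so P* = 20 and Q* = 380.
With the tax collected from consumers, demand (in seller-price terms) shifts: Qd = 460 − 4(P + 17.5).
New equilibrium: consumers pay 23.5, suppliers receive 6, Q = 366. (Wedge: Pb − Ps = 17.5.)
The less price-elastic side of the market bears the larger share of a per-unit tax.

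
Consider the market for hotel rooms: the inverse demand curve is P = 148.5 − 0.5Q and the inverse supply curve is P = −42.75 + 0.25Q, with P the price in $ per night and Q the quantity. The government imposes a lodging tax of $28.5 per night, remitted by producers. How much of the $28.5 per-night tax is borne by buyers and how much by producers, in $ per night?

Rewrite in direct form: Qd = 297 − 2P and Qs = 4P + 171.
Without the tax, 297 − 2P = 4P + 171 gives 6P = 126, so P* = $21 and Q* = 255.
With the tax collected from producers, supply shifts: Qs = 4(P − 28.5) + 171.
New equilibrium: buyers pay $40, producers receive $11.5, Q = 217. (Wedge: Pb − Ps = 28.5.)
Burden on buyers: $19; on producers: $9.5. (They sum to $28.5.)
The less price-elastic side of the market bears the larger share of a per-unit tax.

Buyers bear $19 per night; producers bear $9.5 per night.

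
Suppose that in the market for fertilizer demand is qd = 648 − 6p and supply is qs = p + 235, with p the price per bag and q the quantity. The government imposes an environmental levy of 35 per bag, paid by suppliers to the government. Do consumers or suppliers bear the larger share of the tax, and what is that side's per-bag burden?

Without the tax, 648 − 6p = p + 235 gives 7p = 413, so p* = 59 and q* = 294.
With the tax collected from suppliers, supply shifts: qs = (p − 35) + 235.
Solving gives q = 264 with consumers paying 64 and suppliers receiving 29 (the 35 wedge).
Per-bag burden: consumers 5, suppliers 30.
Suppliers take the larger share because supply is less price-elastic here (demand slope 6 vs supply slope 1).
The less price-elastic side of the market bears the larger share of a per-unit tax.

Suppliers bear the larger share: 30 per bag.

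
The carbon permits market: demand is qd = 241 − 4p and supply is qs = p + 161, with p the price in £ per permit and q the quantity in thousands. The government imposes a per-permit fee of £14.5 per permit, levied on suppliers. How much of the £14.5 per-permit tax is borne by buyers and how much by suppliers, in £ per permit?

Buyers bear £2.9 per permit; suppliers bear £11.6 per permit.

Without the tax, 241 − 4p = p + 161 gives 5p = 80, so p* = £16 and q* = 177.
With the tax collected from suppliers, supply shifts: qs = (p − 14.5) + 161.
New equilibrium: buyers pay £18.9, suppliers receive £4.4, q = 165.4. (Wedge: pb − ps = 14.5.)
Burden on buyers: £2.9; on suppliers: £11.6. (They sum to £14.5.)
The less price-elastic side of the market bears the larger share of a per-unit tax.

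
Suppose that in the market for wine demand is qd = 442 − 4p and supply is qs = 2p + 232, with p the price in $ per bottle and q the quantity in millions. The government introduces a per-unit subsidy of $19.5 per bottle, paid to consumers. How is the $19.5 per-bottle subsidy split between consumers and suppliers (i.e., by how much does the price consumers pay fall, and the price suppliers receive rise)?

Before the subsidy: set 442 − 4p = 2p + 232 → p* = $35, q* = 302.
With a per-unit subsidy paid to consumers, each effectively pays p − 19.5, so demand becomes qd = 442 − 4(p − 19.5).
Solving gives q = 328 with consumers paying $28.5 and suppliers receiving $48 (the $19.5 wedge).
Gain to consumers: $6.5; to suppliers: $13. (They sum to $19.5.)

Consumers gain $6.5 per bottle; suppliers gain $13 per bottle.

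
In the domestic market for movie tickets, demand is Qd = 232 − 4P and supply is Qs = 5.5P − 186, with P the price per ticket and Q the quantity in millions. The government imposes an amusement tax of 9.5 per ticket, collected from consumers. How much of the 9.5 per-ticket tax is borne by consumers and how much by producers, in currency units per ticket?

Without the tax, 232 − 4P = 5.5P − 186 gives 9.5P = 418, so P* = 44 and Q* = 56.
With the tax collected from consumers, demand (in seller-price terms) shifts: Qd = 232 − 4(P + 9.5).
New equilibrium: consumers pay 49.5, producers receive 40, Q = 34. (Wedge: Pb − Ps = 9.5.)
Burden on consumers: 5.5; on producers: 4. (They sum to 9.5.)

Consumers bear 5.5 per ticket; producers bear 4 per ticket.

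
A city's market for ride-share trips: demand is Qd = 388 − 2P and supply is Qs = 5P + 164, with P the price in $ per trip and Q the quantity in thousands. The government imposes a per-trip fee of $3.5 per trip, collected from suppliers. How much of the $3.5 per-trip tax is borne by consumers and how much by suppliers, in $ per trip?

Without the tax, 388 − 2P = 5P + 164 gives 7P = 224, so P* = $32 and Q* = 324.
With the tax collected from suppliers, supply shifts: Qs = 5(P − 3.5) + 164.
Solving gives Q = 319 with consumers paying $34.5 and suppliers receiving $31 (the $3.5 wedge).
Burden on consumers: $2.5; on suppliers: $1. (They sum to $3.5.)
The less price-elastic side of the market bears the larger share of a per-unit tax.

Consumers bear $2.5 per trip; suppliers bear $1 per trip.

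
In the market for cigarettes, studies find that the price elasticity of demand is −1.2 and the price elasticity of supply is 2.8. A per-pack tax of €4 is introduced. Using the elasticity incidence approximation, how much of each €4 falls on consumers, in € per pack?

Incidence ratio: consumers' share ≈ εs / (εs + |εd|) = 2.8 / (2.8 + 1.2) = 0.7.
So consumers bear ≈ 0.7 × €4 = €2.8; suppliers bear €1.2.

Consumers bear ≈ €2.8 per pack.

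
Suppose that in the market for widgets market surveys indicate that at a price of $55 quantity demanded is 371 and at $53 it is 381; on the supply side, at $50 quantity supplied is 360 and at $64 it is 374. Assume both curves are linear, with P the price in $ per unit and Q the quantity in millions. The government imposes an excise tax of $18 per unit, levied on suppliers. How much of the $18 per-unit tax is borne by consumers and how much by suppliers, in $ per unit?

Consumers bear $3 per unit; suppliers bear $15 per unit.

Demand slope: (381 − 371)/(53 − 55) = -5, so Qd = 646 − 5P.
Supply slope: (374 − 360)/(64 − 50) = 1, so Qs = P + 310.
Before the tax: set 646 − 5P = P + 310 → P* = $56, Q* = 366.
With the tax collected from suppliers, supply shifts: Qs = (P − 18) + 310.
Solving gives Q = 351 with consumers paying $59 and suppliers receiving $41 (the $18 wedge).
Burden on consumers: $3; on suppliers: $15. (They sum to $18.)
The less price-elastic side of the market bears the larger share of a per-unit tax.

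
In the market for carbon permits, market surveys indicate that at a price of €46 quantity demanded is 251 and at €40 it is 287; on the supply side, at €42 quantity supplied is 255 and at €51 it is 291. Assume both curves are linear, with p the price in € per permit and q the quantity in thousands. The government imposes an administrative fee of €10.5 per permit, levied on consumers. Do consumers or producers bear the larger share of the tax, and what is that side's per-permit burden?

Demand slope: (287 − 251)/(40 − 46) = -6, so qd = 527 − 6p.
Supply slope: (291 − 255)/(51 − 42) = 4, so qs = 4p + 87.
Without the tax, 527 − 6p = 4p + 87 gives 10p = 440, so p* = €44 and q* = 263.
With the tax collected from consumers, demand (in seller-price terms) shifts: qd = 527 − 6(p + 10.5).
Solving gives q = 237.8 with consumers paying €48.2 and producers receiving €37.7 (the €10.5 wedge).
Per-permit burden: consumers €4.2, producers €6.3.
Producers take the larger share because supply is less price-elastic here (demand slope 6 vs supply slope 4).

Producers bear the larger share: €6.3 per permit.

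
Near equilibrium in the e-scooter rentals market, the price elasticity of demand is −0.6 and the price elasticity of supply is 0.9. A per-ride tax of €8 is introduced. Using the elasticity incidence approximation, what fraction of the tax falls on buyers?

Incidence ratio: buyers' share ≈ εs / (εs + |εd|) = 0.9 / (0.9 + 0.6) = 0.6.
Supply is the more elastic side, so buyers bear the larger share.

Buyers' share ≈ 0.6.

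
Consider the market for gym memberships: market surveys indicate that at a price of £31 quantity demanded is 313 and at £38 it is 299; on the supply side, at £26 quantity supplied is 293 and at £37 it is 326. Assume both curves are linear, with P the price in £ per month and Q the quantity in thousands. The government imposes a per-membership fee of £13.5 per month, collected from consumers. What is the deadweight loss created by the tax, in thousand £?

Deadweight loss = £109.35 thousand.

Demand slope: (299 − 313)/(38 − 31) = -2, so Qd = 375 − 2P.
Supply slope: (326 − 293)/(37 − 26) = 3, so Qs = 3P + 215.
Without the tax, 375 − 2P = 3P + 215 gives 5P = 160, so P* = £32 and Q* = 311.
With the tax collected from consumers, demand (in seller-price terms) shifts: Qd = 375 − 2(P + 13.5).
Solving gives Q = 294.8 with consumers paying £40.1 and suppliers receiving £26.6 (the £13.5 wedge).
Quantity falls by |ΔQ| = |311 − 294.8| = 16.2.
DWL = ½ · t · |ΔQ| = ½ · 13.5 · 16.2 = £109.35.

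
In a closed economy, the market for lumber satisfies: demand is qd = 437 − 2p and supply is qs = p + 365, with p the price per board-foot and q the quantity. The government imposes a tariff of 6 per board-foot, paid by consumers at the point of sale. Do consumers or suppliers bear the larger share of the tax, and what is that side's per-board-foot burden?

Without the tax, 437 − 2p = p + 365 gives 3p = 72, so p* = 24 and q* = 389.
With the tax collected from consumers, demand (in seller-price terms) shifts: qd = 437 − 2(p + 6).
Solving gives q = 385 with consumers paying 26 and suppliers receiving 20 (the 6 wedge).
Per-board-foot burden: consumers 2, suppliers 4.
Suppliers take the larger share because supply is less price-elastic here (demand slope 2 vs supply slope 1).
The less price-elastic side of the market bears the larger share of a per-unit tax.

Suppliers bear the larger share: 4 per board-foot.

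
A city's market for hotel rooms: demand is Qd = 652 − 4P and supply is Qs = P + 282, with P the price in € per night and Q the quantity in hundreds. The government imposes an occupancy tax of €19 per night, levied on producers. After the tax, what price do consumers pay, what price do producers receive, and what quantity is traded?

Without the tax, 652 − 4P = P + 282 gives 5P = 370, so P* = €74 and Q* = 356.
With the tax collected from producers, supply shifts: Qs = (P − 19) + 282.
New equilibrium: consumers pay €77.8, producers receive €58.8, Q = 340.8. (Wedge: Pb − Ps = 19.)

Consumers pay €77.8; producers receive €58.8; quantity = 340.8.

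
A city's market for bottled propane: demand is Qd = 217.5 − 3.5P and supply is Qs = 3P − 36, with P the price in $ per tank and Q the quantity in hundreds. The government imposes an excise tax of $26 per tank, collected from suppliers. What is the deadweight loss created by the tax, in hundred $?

Deadweight loss = $546 hundred.

Before the tax: set 217.5 − 3.5P = 3P − 36 → P* = $39, Q* = 81.
With the tax collected from suppliers, supply shifts: Qs = 3(P − 26) − 36.
Solving gives Q = 39 with consumers paying $51 and suppliers receiving $25 (the $26 wedge).
Quantity falls by |ΔQ| = |81 − 39| = 42.
DWL = ½ · t · |ΔQ| = ½ · 26 · 42 = $546.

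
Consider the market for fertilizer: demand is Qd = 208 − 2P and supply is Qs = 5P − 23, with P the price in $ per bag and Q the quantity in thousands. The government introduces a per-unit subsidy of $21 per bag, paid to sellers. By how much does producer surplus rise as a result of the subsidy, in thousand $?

Producer surplus rises by $942 thousand.

Without the subsidy, 208 − 2P = 5P − 23 gives 7P = 231, so P* = $33 and Q* = 142.
With a per-unit subsidy paid to sellers, each receives P + 21 per unit sold, so supply becomes Qs = 5(P + 21) − 23.
Solving gives Q = 172 with consumers paying $18 and sellers receiving $39 (the $21 wedge).
ΔPS is the trapezoid between Q = 172 and Q = 142 of height $6: ½ · (142 + 172) · 6 = $942.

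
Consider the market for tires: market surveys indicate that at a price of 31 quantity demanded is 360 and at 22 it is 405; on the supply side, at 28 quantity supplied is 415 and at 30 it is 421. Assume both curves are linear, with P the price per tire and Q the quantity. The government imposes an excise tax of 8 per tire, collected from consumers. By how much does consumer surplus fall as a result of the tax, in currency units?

Consumer surplus falls by 1177.5.

Demand slope: (405 − 360)/(22 − 31) = -5, so Qd = 515 − 5P.
Supply slope: (421 − 415)/(30 − 28) = 3, so Qs = 3P + 331.
Before the tax: set 515 − 5P = 3P + 331 → P* = 23, Q* = 400.
With the tax collected from consumers, demand (in seller-price terms) shifts: Qd = 515 − 5(P + 8).
Solving gives Q = 385 with consumers paying 26 and suppliers receiving 18 (the 8 wedge).
ΔCS is the trapezoid between Q = 385 and Q = 400 of height 3: ½ · (400 + 385) · 3 = 1177.5.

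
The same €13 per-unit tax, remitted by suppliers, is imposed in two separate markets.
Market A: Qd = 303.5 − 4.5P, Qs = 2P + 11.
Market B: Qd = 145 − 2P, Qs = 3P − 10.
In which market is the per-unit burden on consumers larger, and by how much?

Market B, by €3.8.

Market A: pre-tax P* = €45, Q* = 101; post-tax Q = 83; per-unit burden on consumers = €4.
Market B: pre-tax P* = €31, Q* = 83; post-tax Q = 67.4; per-unit burden on consumers = €7.8.
Difference: €4 vs €7.8 → market B is larger by €3.8.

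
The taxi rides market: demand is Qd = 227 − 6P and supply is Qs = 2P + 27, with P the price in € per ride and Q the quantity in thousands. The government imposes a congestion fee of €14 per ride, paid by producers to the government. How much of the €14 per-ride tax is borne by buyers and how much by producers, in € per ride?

Before the tax: set 227 − 6P = 2P + 27 → P* = €25, Q* = 77.
With the tax collected from producers, supply shifts: Qs = 2(P − 14) + 27.
New equilibrium: buyers pay €28.5, producers receive €14.5, Q = 56. (Wedge: Pb − Ps = 14.)
Burden on buyers: €3.5; on producers: €10.5. (They sum to €14.)
The less price-elastic side of the market bears the larger share of a per-unit tax.

Buyers bear €3.5 per ride; producers bear €10.5 per ride.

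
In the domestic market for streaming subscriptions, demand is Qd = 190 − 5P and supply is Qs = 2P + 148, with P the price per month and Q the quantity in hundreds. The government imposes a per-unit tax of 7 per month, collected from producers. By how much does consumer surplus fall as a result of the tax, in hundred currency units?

Before the tax: set 190 − 5P = 2P + 148 → P* = 6, Q* = 160.
With the tax collected from producers, supply shifts: Qs = 2(P − 7) + 148.
Solving gives Q = 150 with consumers paying 8 and producers receiving 1 (the 7 wedge).
ΔCS is the trapezoid between Q = 150 and Q = 160 of height 2: ½ · (160 + 150) · 2 = 310.

Consumer surplus falls by 310 hundred.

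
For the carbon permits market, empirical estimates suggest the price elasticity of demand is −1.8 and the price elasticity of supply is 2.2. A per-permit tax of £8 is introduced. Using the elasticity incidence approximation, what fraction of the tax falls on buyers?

Buyers' share ≈ 0.55.

Incidence ratio: buyers' share ≈ εs / (εs + |εd|) = 2.2 / (2.2 + 1.8) = 0.55.
Supply is the more elastic side, so buyers bear the larger share.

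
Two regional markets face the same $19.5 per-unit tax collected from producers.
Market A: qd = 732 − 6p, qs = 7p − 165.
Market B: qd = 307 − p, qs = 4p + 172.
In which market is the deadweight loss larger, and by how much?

Market A, by $462.15.

Market A: pre-tax p* = $69, q* = 318; post-tax q = 255; deadweight loss = $614.25.
Market B: pre-tax p* = $27, q* = 280; post-tax q = 264.4; deadweight loss = $152.1.
Difference: $614.25 vs $152.1 → market A is larger by $462.15.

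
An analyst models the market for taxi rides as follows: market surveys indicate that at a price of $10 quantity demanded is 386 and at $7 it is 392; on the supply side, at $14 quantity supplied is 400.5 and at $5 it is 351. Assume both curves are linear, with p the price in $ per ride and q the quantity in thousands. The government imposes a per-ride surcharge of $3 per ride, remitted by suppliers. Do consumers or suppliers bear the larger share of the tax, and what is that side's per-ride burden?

Consumers bear the larger share: $2.2 per ride.

Demand slope: (392 − 386)/(7 − 10) = -2, so qd = 406 − 2p.
Supply slope: (351 − 400.5)/(5 − 14) = 5.5, so qs = 5.5p + 323.5.
Before the tax: set 406 − 2p = 5.5p + 323.5 → p* = $11, q* = 384.
With the tax collected from suppliers, supply shifts: qs = 5.5(p − 3) + 323.5.
New equilibrium: consumers pay $13.2, suppliers receive $10.2, q = 379.6. (Wedge: pb − ps = 3.)
Per-ride burden: consumers $2.2, suppliers $0.8.
Consumers take the larger share because demand is less price-elastic here (demand slope 2 vs supply slope 5.5).
The less price-elastic side of the market bears the larger share of a per-unit tax.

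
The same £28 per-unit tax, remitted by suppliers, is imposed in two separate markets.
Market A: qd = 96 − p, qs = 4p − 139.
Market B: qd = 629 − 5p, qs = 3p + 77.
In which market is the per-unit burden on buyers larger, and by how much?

Market A, by £11.9.

Market A: pre-tax p* = £47, q* = 49; post-tax q = 26.6; per-unit burden on buyers = £22.4.
Market B: pre-tax p* = £69, q* = 284; post-tax q = 231.5; per-unit burden on buyers = £10.5.
Difference: £22.4 vs £10.5 → market A is larger by £11.9.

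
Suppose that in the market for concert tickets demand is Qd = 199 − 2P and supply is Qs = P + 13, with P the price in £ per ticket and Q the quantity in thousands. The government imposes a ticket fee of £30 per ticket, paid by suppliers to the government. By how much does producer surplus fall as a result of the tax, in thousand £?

Producer surplus falls by £1300 thousand.

Before the tax: set 199 − 2P = P + 13 → P* = £62, Q* = 75.
With the tax collected from suppliers, supply shifts: Qs = (P − 30) + 13.
Solving gives Q = 55 with buyers paying £72 and suppliers receiving £42 (the £30 wedge).
ΔPS is the trapezoid between Q = 55 and Q = 75 of height £20: ½ · (75 + 55) · 20 = £1300.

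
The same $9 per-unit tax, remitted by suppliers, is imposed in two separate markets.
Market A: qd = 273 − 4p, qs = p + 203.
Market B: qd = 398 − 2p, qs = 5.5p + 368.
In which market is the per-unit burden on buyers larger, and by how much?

Market A: pre-tax p* = $14, q* = 217; post-tax q = 209.8; per-unit burden on buyers = $1.8.
Market B: pre-tax p* = $4, q* = 390; post-tax q = 376.8; per-unit burden on buyers = $6.6.
Difference: $1.8 vs $6.6 → market B is larger by $4.8.

Market B, by $4.8.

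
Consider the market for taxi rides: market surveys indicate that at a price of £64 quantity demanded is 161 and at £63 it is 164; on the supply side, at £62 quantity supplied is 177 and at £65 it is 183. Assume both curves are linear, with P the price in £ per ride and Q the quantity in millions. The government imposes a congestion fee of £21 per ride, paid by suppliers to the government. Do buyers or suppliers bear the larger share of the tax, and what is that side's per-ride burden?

Demand slope: (164 − 161)/(63 − 64) = -3, so Qd = 353 − 3P.
Supply slope: (183 − 177)/(65 − 62) = 2, so Qs = 2P + 53.
Before the tax: set 353 − 3P = 2P + 53 → P* = £60, Q* = 173.
With the tax collected from suppliers, supply shifts: Qs = 2(P − 21) + 53.
New equilibrium: buyers pay £68.4, suppliers receive £47.4, Q = 147.8. (Wedge: Pb − Ps = 21.)
Per-ride burden: buyers £8.4, suppliers £12.6.
Suppliers take the larger share because supply is less price-elastic here (demand slope 3 vs supply slope 2).
The less price-elastic side of the market bears the larger share of a per-unit tax.

Suppliers bear the larger share: £12.6 per ride.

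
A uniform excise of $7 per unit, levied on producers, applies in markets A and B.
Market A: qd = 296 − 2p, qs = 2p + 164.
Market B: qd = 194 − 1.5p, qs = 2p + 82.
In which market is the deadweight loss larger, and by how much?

Market A, by $3.5.

Market A: pre-tax p* = $33, q* = 230; post-tax q = 223; deadweight loss = $24.5.
Market B: pre-tax p* = $32, q* = 146; post-tax q = 140; deadweight loss = $21.
Difference: $24.5 vs $21 → market A is larger by $3.5.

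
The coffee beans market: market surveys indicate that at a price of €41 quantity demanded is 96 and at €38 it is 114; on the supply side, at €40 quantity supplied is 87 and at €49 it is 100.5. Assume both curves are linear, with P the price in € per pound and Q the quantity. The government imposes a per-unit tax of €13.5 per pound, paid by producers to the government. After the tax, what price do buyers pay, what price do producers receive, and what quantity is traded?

Demand slope: (114 − 96)/(38 − 41) = -6, so Qd = 342 − 6P.
Supply slope: (100.5 − 87)/(49 − 40) = 1.5, so Qs = 1.5P + 27.
Before the tax: set 342 − 6P = 1.5P + 27 → P* = €42, Q* = 90.
With the tax collected from producers, supply shifts: Qs = 1.5(P − 13.5) + 27.
New equilibrium: buyers pay €44.7, producers receive €31.2, Q = 73.8. (Wedge: Pb − Ps = 13.5.)

Buyers pay €44.7; producers receive €31.2; quantity = 73.8.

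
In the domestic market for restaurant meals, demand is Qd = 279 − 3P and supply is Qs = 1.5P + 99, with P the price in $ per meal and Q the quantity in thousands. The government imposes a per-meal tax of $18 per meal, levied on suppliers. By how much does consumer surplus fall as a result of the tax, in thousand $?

Before the tax: set 279 − 3P = 1.5P + 99 → P* = $40, Q* = 159.
With the tax collected from suppliers, supply shifts: Qs = 1.5(P − 18) + 99.
New equilibrium: buyers pay $46, suppliers receive $28, Q = 141. (Wedge: Pb − Ps = 18.)
ΔCS is the trapezoid between Q = 141 and Q = 159 of height $6: ½ · (159 + 141) · 6 = $900.

Consumer surplus falls by $900 thousand.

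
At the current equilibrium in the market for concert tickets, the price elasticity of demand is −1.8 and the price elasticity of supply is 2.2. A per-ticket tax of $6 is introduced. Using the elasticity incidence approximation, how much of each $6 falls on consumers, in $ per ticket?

Consumers bear ≈ $3.3 per ticket.

Incidence ratio: consumers' share ≈ εs / (εs + |εd|) = 2.2 / (2.2 + 1.8) = 0.55.
So consumers bear ≈ 0.55 × $6 = $3.3; sellers bear $2.7.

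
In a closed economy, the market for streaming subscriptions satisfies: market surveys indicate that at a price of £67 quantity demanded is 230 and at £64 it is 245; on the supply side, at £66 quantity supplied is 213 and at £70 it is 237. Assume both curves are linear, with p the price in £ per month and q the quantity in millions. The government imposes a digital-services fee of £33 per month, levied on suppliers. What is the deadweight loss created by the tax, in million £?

Deadweight loss = £1485 million.

Demand slope: (245 − 230)/(64 − 67) = -5, so qd = 565 − 5p.
Supply slope: (237 − 213)/(70 − 66) = 6, so qs = 6p − 183.
Before the tax: set 565 − 5p = 6p − 183 → p* = £68, q* = 225.
With the tax collected from suppliers, supply shifts: qs = 6(p − 33) − 183.
New equilibrium: buyers pay £86, suppliers receive £53, q = 135. (Wedge: pb − ps = 33.)
Quantity falls by |ΔQ| = |225 − 135| = 90.
DWL = ½ · t · |ΔQ| = ½ · 33 · 90 = £1485.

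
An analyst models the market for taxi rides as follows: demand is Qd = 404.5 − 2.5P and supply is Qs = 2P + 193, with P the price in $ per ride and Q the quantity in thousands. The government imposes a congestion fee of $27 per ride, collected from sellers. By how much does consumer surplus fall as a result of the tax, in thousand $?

Consumer surplus falls by $3264 thousand.

Without the tax, 404.5 − 2.5P = 2P + 193 gives 4.5P = 211.5, so P* = $47 and Q* = 287.
With the tax collected from sellers, supply shifts: Qs = 2(P − 27) + 193.
New equilibrium: buyers pay $59, sellers receive $32, Q = 257. (Wedge: Pb − Ps = 27.)
ΔCS is the trapezoid between Q = 257 and Q = 287 of height $12: ½ · (287 + 257) · 12 = $3264.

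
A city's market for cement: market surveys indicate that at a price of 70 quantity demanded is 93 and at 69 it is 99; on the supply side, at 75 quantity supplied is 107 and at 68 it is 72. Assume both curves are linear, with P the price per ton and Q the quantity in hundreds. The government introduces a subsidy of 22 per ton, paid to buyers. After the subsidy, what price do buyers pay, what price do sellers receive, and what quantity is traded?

Buyers pay 61; sellers receive 83; quantity = 147.

Demand slope: (99 − 93)/(69 − 70) = -6, so Qd = 513 − 6P.
Supply slope: (72 − 107)/(68 − 75) = 5, so Qs = 5P − 268.
Without the subsidy, 513 − 6P = 5P − 268 gives 11P = 781, so P* = 71 and Q* = 87.
With a per-unit subsidy paid to buyers, each effectively pays P − 22, so demand becomes Qd = 513 − 6(P − 22).
Solving gives Q = 147 with buyers paying 61 and sellers receiving 83 (the 22 wedge).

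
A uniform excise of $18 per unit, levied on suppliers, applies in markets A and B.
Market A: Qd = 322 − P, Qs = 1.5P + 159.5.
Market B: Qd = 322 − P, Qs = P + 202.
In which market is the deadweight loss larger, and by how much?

Market A, by $16.2.

Market A: pre-tax P* = $65, Q* = 257; post-tax Q = 246.2; deadweight loss = $97.2.
Market B: pre-tax P* = $60, Q* = 262; post-tax Q = 253; deadweight loss = $81.
Difference: $97.2 vs $81 → market A is larger by $16.2.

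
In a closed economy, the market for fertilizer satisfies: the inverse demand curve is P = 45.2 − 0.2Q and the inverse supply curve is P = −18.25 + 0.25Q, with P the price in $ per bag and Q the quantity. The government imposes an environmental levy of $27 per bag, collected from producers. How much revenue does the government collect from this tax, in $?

Tax revenue = $2187.

Inverting to Q(P) form: Qd = 226 − 5P; Qs = 4P + 73.
Without the tax, 226 − 5P = 4P + 73 gives 9P = 153, so P* = $17 and Q* = 141.
With the tax collected from producers, supply shifts: Qs = 4(P − 27) + 73.
New equilibrium: buyers pay $29, producers receive $2, Q = 81. (Wedge: Pb − Ps = 27.)
Revenue = t · Q = 27 · 81 = $2187.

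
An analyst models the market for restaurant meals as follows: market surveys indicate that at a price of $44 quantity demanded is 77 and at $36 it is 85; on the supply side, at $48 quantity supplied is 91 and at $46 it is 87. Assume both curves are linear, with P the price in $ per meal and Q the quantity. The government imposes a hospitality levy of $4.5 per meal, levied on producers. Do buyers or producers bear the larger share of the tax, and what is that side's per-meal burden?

Buyers bear the larger share: $3 per meal.

Demand slope: (85 − 77)/(36 − 44) = -1, so Qd = 121 − P.
Supply slope: (87 − 91)/(46 − 48) = 2, so Qs = 2P − 5.
Without the tax, 121 − P = 2P − 5 gives 3P = 126, so P* = $42 and Q* = 79.
With the tax collected from producers, supply shifts: Qs = 2(P − 4.5) − 5.
Solving gives Q = 76 with buyers paying $45 and producers receiving $40.5 (the $4.5 wedge).
Per-meal burden: buyers $3, producers $1.5.
Buyers take the larger share because demand is less price-elastic here (demand slope 1 vs supply slope 2).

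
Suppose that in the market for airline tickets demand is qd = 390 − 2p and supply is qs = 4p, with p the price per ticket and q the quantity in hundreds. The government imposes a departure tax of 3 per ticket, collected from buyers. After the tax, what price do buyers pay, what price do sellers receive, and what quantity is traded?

Without the tax, 390 − 2p = 4p gives 6p = 390, so p* = 65 and q* = 260.
With the tax collected from buyers, demand (in seller-price terms) shifts: qd = 390 − 2(p + 3).
Solving gives q = 256 with buyers paying 67 and sellers receiving 64 (the 3 wedge).
The less price-elastic side of the market bears the larger share of a per-unit tax.

Buyers pay 67; sellers receive 64; quantity = 256.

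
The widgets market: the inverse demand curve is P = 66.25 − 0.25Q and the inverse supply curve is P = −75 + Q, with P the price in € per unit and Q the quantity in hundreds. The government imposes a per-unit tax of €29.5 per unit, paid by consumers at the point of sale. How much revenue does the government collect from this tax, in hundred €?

Tax revenue = €2637.3 hundred.

Inverting to Q(P) form: Qd = 265 − 4P; Qs = P + 75.
Before the tax: set 265 − 4P = P + 75 → P* = €38, Q* = 113.
With the tax collected from consumers, demand (in seller-price terms) shifts: Qd = 265 − 4(P + 29.5).
New equilibrium: consumers pay €43.9, suppliers receive €14.4, Q = 89.4. (Wedge: Pb − Ps = 29.5.)
Revenue = t · Q = 29.5 · 89.4 = €2637.3.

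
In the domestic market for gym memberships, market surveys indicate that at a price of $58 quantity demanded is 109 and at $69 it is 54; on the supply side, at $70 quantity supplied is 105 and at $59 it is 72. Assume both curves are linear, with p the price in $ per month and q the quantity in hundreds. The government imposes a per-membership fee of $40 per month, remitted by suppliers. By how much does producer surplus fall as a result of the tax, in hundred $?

Demand slope: (54 − 109)/(69 − 58) = -5, so qd = 399 − 5p.
Supply slope: (72 − 105)/(59 − 70) = 3, so qs = 3p − 105.
Before the tax: set 399 − 5p = 3p − 105 → p* = $63, q* = 84.
With the tax collected from suppliers, supply shifts: qs = 3(p − 40) − 105.
New equilibrium: buyers pay $78, suppliers receive $38, q = 9. (Wedge: pb − ps = 40.)
ΔPS is the trapezoid between Q = 9 and Q = 84 of height $25: ½ · (84 + 9) · 25 = $1162.5.

Producer surplus falls by $1162.5 hundred.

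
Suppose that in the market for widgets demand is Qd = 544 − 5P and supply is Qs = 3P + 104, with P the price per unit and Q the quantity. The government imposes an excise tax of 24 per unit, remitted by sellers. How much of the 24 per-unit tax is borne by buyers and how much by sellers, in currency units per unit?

Without the tax, 544 − 5P = 3P + 104 gives 8P = 440, so P* = 55 and Q* = 269.
With the tax collected from sellers, supply shifts: Qs = 3(P − 24) + 104.
New equilibrium: buyers pay 64, sellers receive 40, Q = 224. (Wedge: Pb − Ps = 24.)
Burden on buyers: 9; on sellers: 15. (They sum to 24.)
The less price-elastic side of the market bears the larger share of a per-unit tax.

Buyers bear 9 per unit; sellers bear 15 per unit.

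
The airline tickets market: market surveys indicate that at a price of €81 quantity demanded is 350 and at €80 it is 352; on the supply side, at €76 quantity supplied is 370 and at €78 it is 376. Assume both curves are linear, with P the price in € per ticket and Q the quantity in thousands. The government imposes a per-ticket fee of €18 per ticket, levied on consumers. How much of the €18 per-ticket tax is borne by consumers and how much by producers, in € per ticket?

Demand slope: (352 − 350)/(80 − 81) = -2, so Qd = 512 − 2P.
Supply slope: (376 − 370)/(78 − 76) = 3, so Qs = 3P + 142.
Before the tax: set 512 − 2P = 3P + 142 → P* = €74, Q* = 364.
With the tax collected from consumers, demand (in seller-price terms) shifts: Qd = 512 − 2(P + 18).
Solving gives Q = 342.4 with consumers paying €84.8 and producers receiving €66.8 (the €18 wedge).
Burden on consumers: €10.8; on producers: €7.2. (They sum to €18.)

Consumers bear €10.8 per ticket; producers bear €7.2 per ticket.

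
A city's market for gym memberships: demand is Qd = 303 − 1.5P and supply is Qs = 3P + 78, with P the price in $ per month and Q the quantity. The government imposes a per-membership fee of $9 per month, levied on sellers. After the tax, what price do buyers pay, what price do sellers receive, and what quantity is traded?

Buyers pay $56; sellers receive $47; quantity = 219.

Without the tax, 303 − 1.5P = 3P + 78 gives 4.5P = 225, so P* = $50 and Q* = 228.
With the tax collected from sellers, supply shifts: Qs = 3(P − 9) + 78.
New equilibrium: buyers pay $56, sellers receive $47, Q = 219. (Wedge: Pb − Ps = 9.)
The less price-elastic side of the market bears the larger share of a per-unit tax.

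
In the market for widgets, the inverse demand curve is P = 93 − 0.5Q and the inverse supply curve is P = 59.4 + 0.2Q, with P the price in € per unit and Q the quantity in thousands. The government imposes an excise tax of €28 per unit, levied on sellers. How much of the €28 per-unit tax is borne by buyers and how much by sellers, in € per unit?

Inverting to Q(P) form: Qd = 186 − 2P; Qs = 5P − 297.
Without the tax, 186 − 2P = 5P − 297 gives 7P = 483, so P* = €69 and Q* = 48.
With the tax collected from sellers, supply shifts: Qs = 5(P − 28) − 297.
Solving gives Q = 8 with buyers paying €89 and sellers receiving €61 (the €28 wedge).
Burden on buyers: €20; on sellers: €8. (They sum to €28.)
The less price-elastic side of the market bears the larger share of a per-unit tax.

Buyers bear €20 per unit; sellers bear €8 per unit.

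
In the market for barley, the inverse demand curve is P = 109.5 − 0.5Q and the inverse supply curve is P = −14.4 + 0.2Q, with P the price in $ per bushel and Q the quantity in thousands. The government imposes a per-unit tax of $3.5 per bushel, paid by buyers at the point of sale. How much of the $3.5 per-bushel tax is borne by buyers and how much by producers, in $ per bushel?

Buyers bear $2.5 per bushel; producers bear $1 per bushel.

Inverting to Q(P) form: Qd = 219 − 2P; Qs = 5P + 72.
Before the tax: set 219 − 2P = 5P + 72 → P* = $21, Q* = 177.
With the tax collected from buyers, demand (in seller-price terms) shifts: Qd = 219 − 2(P + 3.5).
New equilibrium: buyers pay $23.5, producers receive $20, Q = 172. (Wedge: Pb − Ps = 3.5.)
Burden on buyers: $2.5; on producers: $1. (They sum to $3.5.)
The less price-elastic side of the market bears the larger share of a per-unit tax.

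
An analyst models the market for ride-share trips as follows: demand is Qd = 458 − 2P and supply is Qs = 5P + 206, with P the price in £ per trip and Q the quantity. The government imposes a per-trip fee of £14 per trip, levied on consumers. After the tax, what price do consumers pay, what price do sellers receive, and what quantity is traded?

Without the tax, 458 − 2P = 5P + 206 gives 7P = 252, so P* = £36 and Q* = 386.
With the tax collected from consumers, demand (in seller-price terms) shifts: Qd = 458 − 2(P + 14).
Solving gives Q = 366 with consumers paying £46 and sellers receiving £32 (the £14 wedge).

Consumers pay £46; sellers receive £32; quantity = 366.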